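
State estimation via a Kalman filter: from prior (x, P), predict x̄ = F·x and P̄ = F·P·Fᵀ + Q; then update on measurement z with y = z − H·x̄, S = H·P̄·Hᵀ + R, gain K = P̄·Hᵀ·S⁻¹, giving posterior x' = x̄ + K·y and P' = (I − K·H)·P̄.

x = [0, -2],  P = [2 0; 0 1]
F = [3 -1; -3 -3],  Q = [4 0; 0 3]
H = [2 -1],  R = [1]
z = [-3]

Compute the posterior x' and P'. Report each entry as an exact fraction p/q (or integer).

x̄ = F·x = [2, 6]
P̄ = F·P·Fᵀ + Q = [23 -15; -15 30]
y = z − H·x̄ = [-1]
S = H·P̄·Hᵀ + R = [183]
K = P̄·Hᵀ·S⁻¹ = [1/3; -20/61]
x' = x̄ + K·y = [5/3, 386/61]
P' = (I − K·H)·P̄ = [8/3 5; 5 630/61]

x' = [5/3, 386/61]
P' = [8/3 5; 5 630/61]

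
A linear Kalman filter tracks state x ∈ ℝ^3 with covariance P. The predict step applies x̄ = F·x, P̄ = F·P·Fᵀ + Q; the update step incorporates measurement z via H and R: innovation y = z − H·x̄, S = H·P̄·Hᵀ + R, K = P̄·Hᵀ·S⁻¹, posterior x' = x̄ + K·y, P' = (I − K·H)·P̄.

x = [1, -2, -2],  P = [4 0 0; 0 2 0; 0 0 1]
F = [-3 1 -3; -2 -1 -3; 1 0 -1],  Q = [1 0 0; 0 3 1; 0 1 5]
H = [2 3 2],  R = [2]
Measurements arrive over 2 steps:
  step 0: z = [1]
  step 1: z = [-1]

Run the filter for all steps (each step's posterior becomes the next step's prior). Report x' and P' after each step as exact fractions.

step 0: x' = [-391/84, 26/21, 1259/378], P' = [261/28 -11/7 -283/42; -11/7 18/7 -44/21; -283/42 -44/21 1865/189]
step 1: x' = [7901043/1102148, -117472/275537, -7755081/1102148], P' = [26898323/1102148 -164437/275537 -25702385/1102148; -164437/275537 369326/275537 -349625/275537; -25702385/1102148 -349625/275537 27901575/1102148]

step 0: x̄ = F·x = [1, 6, 3]
step 0: P̄ = F·P·Fᵀ + Q = [48 31 -9; 31 30 -4; -9 -4 10]
step 0: y = z − H·x̄ = [-25]
step 0: S = H·P̄·Hᵀ + R = [756]
step 0: K = P̄·Hᵀ·S⁻¹ = [19/84; 4/21; -5/378]
step 0: x' = x̄ + K·y = [-391/84, 26/21, 1259/378]
step 0: P' = (I − K·H)·P̄ = [261/28 -11/7 -283/42; -11/7 18/7 -44/21; -283/42 -44/21 1865/189]
step 1: x̄ = F·x = [1313/252, -121/63, -6037/756]
step 1: P̄ = F·P·Fᵀ + Q = [6467/84 830/21 545/252; 830/21 671/21 1145/63; 545/252 1145/63 28475/756]
step 1: y = z − H·x̄ = [1949/189]
step 1: S = H·P̄·Hᵀ + R = [275537/189]
step 1: K = P̄·Hᵀ·S⁻¹ = [52329/275537; 39927/275537; 25360/275537]
step 1: x' = x̄ + K·y = [7901043/1102148, -117472/275537, -7755081/1102148]
step 1: P' = (I − K·H)·P̄ = [26898323/1102148 -164437/275537 -25702385/1102148; -164437/275537 369326/275537 -349625/275537; -25702385/1102148 -349625/275537 27901575/1102148]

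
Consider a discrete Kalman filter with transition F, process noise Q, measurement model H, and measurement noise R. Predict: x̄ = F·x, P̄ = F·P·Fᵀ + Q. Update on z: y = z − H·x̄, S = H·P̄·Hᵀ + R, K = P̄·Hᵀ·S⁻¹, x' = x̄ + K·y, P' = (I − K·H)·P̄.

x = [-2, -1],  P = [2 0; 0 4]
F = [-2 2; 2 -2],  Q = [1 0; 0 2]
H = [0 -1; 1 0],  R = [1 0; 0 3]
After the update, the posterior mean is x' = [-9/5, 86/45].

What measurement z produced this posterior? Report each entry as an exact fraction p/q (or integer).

x̄ = F·x = [2, -2]
P̄ = F·P·Fᵀ + Q = [25 -24; -24 26]
S = H·P̄·Hᵀ + R = [27 24; 24 28]
K = P̄·Hᵀ·S⁻¹ = [2/5 11/20; -38/45 -2/15]
x' − x̄ = [-19/5, 176/45] = K·y
y = (KᵀK)⁻¹·Kᵀ·(x' − x̄) = [-4, -4]
z = y + H·x̄ = [-4, -4] + [2, 2] = [-2, -2]

z = [-2, -2]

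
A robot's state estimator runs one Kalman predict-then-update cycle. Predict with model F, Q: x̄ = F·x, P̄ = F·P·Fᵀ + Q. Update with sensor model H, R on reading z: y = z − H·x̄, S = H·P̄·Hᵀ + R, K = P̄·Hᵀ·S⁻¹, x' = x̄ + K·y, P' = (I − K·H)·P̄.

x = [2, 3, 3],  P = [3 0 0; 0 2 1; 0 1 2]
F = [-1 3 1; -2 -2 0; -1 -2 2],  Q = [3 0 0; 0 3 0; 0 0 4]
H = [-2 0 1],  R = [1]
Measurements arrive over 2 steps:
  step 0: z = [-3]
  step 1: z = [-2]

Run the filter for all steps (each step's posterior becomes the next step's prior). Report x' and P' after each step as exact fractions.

step 0: x̄ = F·x = [10, -10, -2]
step 0: P̄ = F·P·Fᵀ + Q = [32 -8 -1; -8 23 10; -1 10 15]
step 0: y = z − H·x̄ = [19]
step 0: S = H·P̄·Hᵀ + R = [148]
step 0: K = P̄·Hᵀ·S⁻¹ = [-65/148; 13/74; 17/148]
step 0: x' = x̄ + K·y = [245/148, -493/74, 27/148]
step 0: P' = (I − K·H)·P̄ = [511/148 253/74 957/148; 253/74 682/37 519/74; 957/148 519/74 1931/148]
step 1: x̄ = F·x = [-794/37, 741/74, 1781/148]
step 1: P̄ = F·P·Fᵀ + Q = [7179/37 -5340/37 -2805/37; -5340/37 4362/37 3495/74; -2805/37 3495/74 9631/148]
step 1: y = z − H·x̄ = [-8429/148]
step 1: S = H·P̄·Hᵀ + R = [169523/148]
step 1: K = P̄·Hᵀ·S⁻¹ = [-68652/169523; 49710/169523; 32071/169523]
step 1: x' = x̄ + K·y = [272045/169523, -1133598/169523, 213473/169523]
step 1: P' = (I − K·H)·P̄ = [1046793/169523 -1407570/169523 2024934/169523; -1407570/169523 3288873/169523 -2765430/169523; 2024934/169523 -2765430/169523 4081939/169523]

step 0: x' = [245/148, -493/74, 27/148], P' = [511/148 253/74 957/148; 253/74 682/37 519/74; 957/148 519/74 1931/148]
step 1: x' = [272045/169523, -1133598/169523, 213473/169523], P' = [1046793/169523 -1407570/169523 2024934/169523; -1407570/169523 3288873/169523 -2765430/169523; 2024934/169523 -2765430/169523 4081939/169523]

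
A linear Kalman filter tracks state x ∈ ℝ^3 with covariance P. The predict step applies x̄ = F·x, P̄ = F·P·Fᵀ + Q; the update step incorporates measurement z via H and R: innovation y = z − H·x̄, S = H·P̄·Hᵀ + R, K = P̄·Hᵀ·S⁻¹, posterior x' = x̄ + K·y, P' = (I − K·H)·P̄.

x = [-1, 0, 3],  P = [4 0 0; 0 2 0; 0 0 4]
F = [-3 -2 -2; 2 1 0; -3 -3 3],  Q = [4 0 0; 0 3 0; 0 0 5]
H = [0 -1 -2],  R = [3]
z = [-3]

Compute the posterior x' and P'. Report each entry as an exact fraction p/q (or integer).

x' = [-308/71, 173/284, 92/71]
P' = [4444/71 -1793/71 904/71; -1793/71 4443/284 -570/71; 904/71 -570/71 345/71]

x̄ = F·x = [-3, -2, 12]
P̄ = F·P·Fᵀ + Q = [64 -28 24; -28 21 -30; 24 -30 95]
y = z − H·x̄ = [19]
S = H·P̄·Hᵀ + R = [284]
K = P̄·Hᵀ·S⁻¹ = [-5/71; 39/284; -40/71]
x' = x̄ + K·y = [-308/71, 173/284, 92/71]
P' = (I − K·H)·P̄ = [4444/71 -1793/71 904/71; -1793/71 4443/284 -570/71; 904/71 -570/71 345/71]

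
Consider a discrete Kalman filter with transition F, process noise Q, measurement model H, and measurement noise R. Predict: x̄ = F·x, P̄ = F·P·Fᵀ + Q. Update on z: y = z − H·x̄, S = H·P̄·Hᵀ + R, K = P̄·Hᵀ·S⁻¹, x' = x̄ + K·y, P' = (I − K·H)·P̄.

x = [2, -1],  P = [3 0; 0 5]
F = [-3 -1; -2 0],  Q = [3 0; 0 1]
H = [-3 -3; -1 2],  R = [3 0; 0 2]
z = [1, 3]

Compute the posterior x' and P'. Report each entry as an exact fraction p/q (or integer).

x' = [-2083/2029, 1360/2029]
P' = [690/2029 -244/2029; -244/2029 943/4058]

x̄ = F·x = [-5, -4]
P̄ = F·P·Fᵀ + Q = [35 18; 18 13]
y = z − H·x̄ = [-26, 6]
S = H·P̄·Hᵀ + R = [759 -27; -27 17]
K = P̄·Hᵀ·S⁻¹ = [-446/2029 -589/2029; -455/4058 1187/4058]
x' = x̄ + K·y = [-2083/2029, 1360/2029]
P' = (I − K·H)·P̄ = [690/2029 -244/2029; -244/2029 943/4058]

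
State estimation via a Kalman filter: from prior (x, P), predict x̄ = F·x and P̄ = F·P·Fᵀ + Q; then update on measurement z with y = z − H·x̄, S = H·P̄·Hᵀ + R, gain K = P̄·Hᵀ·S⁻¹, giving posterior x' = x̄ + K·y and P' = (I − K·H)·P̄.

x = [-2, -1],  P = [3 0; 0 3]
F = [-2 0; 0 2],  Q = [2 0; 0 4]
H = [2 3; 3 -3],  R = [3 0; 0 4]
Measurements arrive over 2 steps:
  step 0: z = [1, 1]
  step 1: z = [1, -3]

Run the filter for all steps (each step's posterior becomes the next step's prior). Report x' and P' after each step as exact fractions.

step 0: x̄ = F·x = [4, -2]
step 0: P̄ = F·P·Fᵀ + Q = [14 0; 0 16]
step 0: y = z − H·x̄ = [-1, -17]
step 0: S = H·P̄·Hᵀ + R = [203 -60; -60 274]
step 0: K = P̄·Hᵀ·S⁻¹ = [5096/26011 5103/26011; 5136/26011 -3432/26011]
step 0: x' = x̄ + K·y = [12197/26011, 1186/26011]
step 0: P' = (I − K·H)·P̄ = [7140/26011 336/26011; 336/26011 4912/26011]
step 1: x̄ = F·x = [-24394/26011, 2372/26011]
step 1: P̄ = F·P·Fᵀ + Q = [80582/26011 -1344/26011; -1344/26011 123692/26011]
step 1: y = z − H·x̄ = [67683/26011, 2265/26011]
step 1: S = H·P̄·Hᵀ + R = [1497461/26011 -633768/26011; -633768/26011 1966702/26011]
step 1: K = P̄·Hᵀ·S⁻¹ = [8934644/48890809 8989047/48890809; 9357156/48890809 -6309582/48890809]
step 1: x' = x̄ + K·y = [-21819949/48890809, 28257206/48890809]
step 1: P' = (I − K·H)·P̄ = [12552024/48890809 566628/48890809; 566628/48890809 8979404/48890809]

step 0: x' = [12197/26011, 1186/26011], P' = [7140/26011 336/26011; 336/26011 4912/26011]
step 1: x' = [-21819949/48890809, 28257206/48890809], P' = [12552024/48890809 566628/48890809; 566628/48890809 8979404/48890809]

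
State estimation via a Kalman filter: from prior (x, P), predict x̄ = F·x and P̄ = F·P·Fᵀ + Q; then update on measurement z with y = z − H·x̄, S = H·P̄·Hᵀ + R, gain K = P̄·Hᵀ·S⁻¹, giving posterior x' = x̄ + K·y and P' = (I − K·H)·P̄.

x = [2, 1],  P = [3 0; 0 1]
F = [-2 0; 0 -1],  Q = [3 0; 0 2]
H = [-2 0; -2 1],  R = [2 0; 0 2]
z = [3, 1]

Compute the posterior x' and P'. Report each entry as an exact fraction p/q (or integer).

x̄ = F·x = [-4, -1]
P̄ = F·P·Fᵀ + Q = [15 0; 0 3]
y = z − H·x̄ = [-5, -6]
S = H·P̄·Hᵀ + R = [62 60; 60 65]
K = P̄·Hᵀ·S⁻¹ = [-15/43 -6/43; -18/43 93/215]
x' = x̄ + K·y = [-61/43, -323/215]
P' = (I − K·H)·P̄ = [15/43 18/43; 18/43 366/215]

x' = [-61/43, -323/215]
P' = [15/43 18/43; 18/43 366/215]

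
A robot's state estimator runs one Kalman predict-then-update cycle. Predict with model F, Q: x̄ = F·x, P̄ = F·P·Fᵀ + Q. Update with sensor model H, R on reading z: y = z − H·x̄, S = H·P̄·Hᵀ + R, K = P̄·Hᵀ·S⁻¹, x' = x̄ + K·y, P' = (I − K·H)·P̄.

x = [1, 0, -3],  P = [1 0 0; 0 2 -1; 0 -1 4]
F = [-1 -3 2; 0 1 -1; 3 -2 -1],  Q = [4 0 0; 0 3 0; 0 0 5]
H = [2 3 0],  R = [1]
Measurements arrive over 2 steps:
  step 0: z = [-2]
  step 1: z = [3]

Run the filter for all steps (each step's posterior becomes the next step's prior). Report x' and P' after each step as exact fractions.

step 0: x' = [-397/76, 213/76, 459/76], P' = [1851/76 -1219/76 107/76; -1219/76 811/76 -71/76; 107/76 -71/76 1671/76]
step 1: x' = [12257/2544, -5563/2544, -33029/1272], P' = [99917/1272 -66271/1272 53635/636; -66271/1272 44093/1272 -35813/636; 53635/636 -35813/636 147689/318]

step 0: x̄ = F·x = [-7, 3, 6]
step 0: P̄ = F·P·Fᵀ + Q = [51 -19 2; -19 11 -1; 2 -1 22]
step 0: y = z − H·x̄ = [3]
step 0: S = H·P̄·Hᵀ + R = [76]
step 0: K = P̄·Hᵀ·S⁻¹ = [45/76; -5/76; 1/76]
step 0: x' = x̄ + K·y = [-397/76, 213/76, 459/76]
step 0: P' = (I − K·H)·P̄ = [1851/76 -1219/76 107/76; -1219/76 811/76 -71/76; 107/76 -71/76 1671/76]
step 1: x̄ = F·x = [169/19, -123/38, -519/19]
step 1: P̄ = F·P·Fᵀ + Q = [2312/19 -1201/19 1331/19; -1201/19 713/19 -1000/19; 1331/19 -1000/19 8914/19]
step 1: y = z − H·x̄ = [-193/38]
step 1: S = H·P̄·Hᵀ + R = [1272/19]
step 1: K = P̄·Hᵀ·S⁻¹ = [1021/1272; -263/1272; -169/636]
step 1: x' = x̄ + K·y = [12257/2544, -5563/2544, -33029/1272]
step 1: P' = (I − K·H)·P̄ = [99917/1272 -66271/1272 53635/636; -66271/1272 44093/1272 -35813/636; 53635/636 -35813/636 147689/318]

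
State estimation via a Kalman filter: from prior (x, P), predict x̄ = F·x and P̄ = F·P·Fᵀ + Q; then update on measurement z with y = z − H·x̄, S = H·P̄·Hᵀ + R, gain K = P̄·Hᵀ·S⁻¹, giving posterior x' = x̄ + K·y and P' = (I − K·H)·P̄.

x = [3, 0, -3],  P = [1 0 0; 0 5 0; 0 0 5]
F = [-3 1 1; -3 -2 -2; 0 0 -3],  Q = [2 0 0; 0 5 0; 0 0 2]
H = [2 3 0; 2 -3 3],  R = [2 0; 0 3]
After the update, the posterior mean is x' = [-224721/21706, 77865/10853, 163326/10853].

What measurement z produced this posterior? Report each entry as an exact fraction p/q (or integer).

x̄ = F·x = [-12, -3, 9]
P̄ = F·P·Fᵀ + Q = [21 -11 -15; -11 54 30; -15 30 47]
S = H·P̄·Hᵀ + R = [440 -222; -222 408]
K = P̄·Hᵀ·S⁻¹ = [861/10853 2533/21706; 3021/10853 -2570/32559; 4857/21706 1880/10853]
x' − x̄ = [35751/21706, 110424/10853, 65649/10853] = K·y
y = (KᵀK)⁻¹·Kᵀ·(x' − x̄) = [34, -9]
z = y + H·x̄ = [34, -9] + [-33, 12] = [1, 3]

z = [1, 3]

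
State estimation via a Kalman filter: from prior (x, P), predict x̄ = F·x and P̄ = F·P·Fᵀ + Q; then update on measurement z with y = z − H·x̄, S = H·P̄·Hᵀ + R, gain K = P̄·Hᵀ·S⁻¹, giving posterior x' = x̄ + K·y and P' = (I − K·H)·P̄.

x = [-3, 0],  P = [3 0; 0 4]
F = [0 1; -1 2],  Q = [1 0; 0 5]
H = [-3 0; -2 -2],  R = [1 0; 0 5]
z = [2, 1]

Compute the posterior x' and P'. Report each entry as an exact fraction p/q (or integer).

x' = [-838/1213, 439/1213]
P' = [249/2426 -92/1213; -92/1213 1432/1213]

x̄ = F·x = [0, 3]
P̄ = F·P·Fᵀ + Q = [5 8; 8 24]
y = z − H·x̄ = [2, 7]
S = H·P̄·Hᵀ + R = [46 78; 78 185]
K = P̄·Hᵀ·S⁻¹ = [-747/2426 -13/1213; 276/1213 -536/1213]
x' = x̄ + K·y = [-838/1213, 439/1213]
P' = (I − K·H)·P̄ = [249/2426 -92/1213; -92/1213 1432/1213]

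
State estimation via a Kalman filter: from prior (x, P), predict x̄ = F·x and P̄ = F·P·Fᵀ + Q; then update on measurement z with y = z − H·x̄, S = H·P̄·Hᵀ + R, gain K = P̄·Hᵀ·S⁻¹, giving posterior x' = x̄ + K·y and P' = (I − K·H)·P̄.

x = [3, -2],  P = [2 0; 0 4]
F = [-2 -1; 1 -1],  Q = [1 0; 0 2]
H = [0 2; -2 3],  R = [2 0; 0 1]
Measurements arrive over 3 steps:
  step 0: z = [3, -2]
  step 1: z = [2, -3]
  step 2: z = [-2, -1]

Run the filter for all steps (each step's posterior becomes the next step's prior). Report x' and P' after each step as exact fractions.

step 0: x' = [2790/973, 1297/973], P' = [1157/973 624/973; 624/973 424/973]
step 1: x' = [180761/110903, 27975/110903], P' = [104971/110903 54300/110903; 54300/110903 75523/221806]
step 2: x' = [-31646160/41976037, -33223545/41976037], P' = [38708135/41976037 20020587/41976037; 20020587/41976037 14016109/41976037]

step 0: x̄ = F·x = [-4, 5]
step 0: P̄ = F·P·Fᵀ + Q = [13 0; 0 8]
step 0: y = z − H·x̄ = [-7, -25]
step 0: S = H·P̄·Hᵀ + R = [34 48; 48 125]
step 0: K = P̄·Hᵀ·S⁻¹ = [624/973 -442/973; 424/973 24/973]
step 0: x' = x̄ + K·y = [2790/973, 1297/973]
step 0: P' = (I − K·H)·P̄ = [1157/973 624/973; 624/973 424/973]
step 1: x̄ = F·x = [-6877/973, 1493/973]
step 1: P̄ = F·P·Fᵀ + Q = [8521/973 -1266/973; -1266/973 2279/973]
step 1: y = z − H·x̄ = [-1040/973, -21152/973]
step 1: S = H·P̄·Hᵀ + R = [11062/973 18738/973; 18738/973 70760/973]
step 1: K = P̄·Hᵀ·S⁻¹ = [54300/110903 -47042/110903; 75523/221806 9369/221806]
step 1: x' = x̄ + K·y = [180761/110903, 27975/110903]
step 1: P' = (I − K·H)·P̄ = [104971/110903 54300/110903; 54300/110903 75523/221806]
step 2: x̄ = F·x = [-389497/110903, 152786/110903]
step 2: P̄ = F·P·Fᵀ + Q = [1571497/221806 -235761/221806; -235761/221806 511877/221806]
step 2: y = z − H·x̄ = [-527378/110903, -1348255/110903]
step 2: S = H·P̄·Hᵀ + R = [1245560/110903 2007153/110903; 2007153/110903 13943819/221806]
step 2: K = P̄·Hᵀ·S⁻¹ = [20020587/41976037 -17354509/41976037; 14016109/41976037 2007153/41976037]
step 2: x' = x̄ + K·y = [-31646160/41976037, -33223545/41976037]
step 2: P' = (I − K·H)·P̄ = [38708135/41976037 20020587/41976037; 20020587/41976037 14016109/41976037]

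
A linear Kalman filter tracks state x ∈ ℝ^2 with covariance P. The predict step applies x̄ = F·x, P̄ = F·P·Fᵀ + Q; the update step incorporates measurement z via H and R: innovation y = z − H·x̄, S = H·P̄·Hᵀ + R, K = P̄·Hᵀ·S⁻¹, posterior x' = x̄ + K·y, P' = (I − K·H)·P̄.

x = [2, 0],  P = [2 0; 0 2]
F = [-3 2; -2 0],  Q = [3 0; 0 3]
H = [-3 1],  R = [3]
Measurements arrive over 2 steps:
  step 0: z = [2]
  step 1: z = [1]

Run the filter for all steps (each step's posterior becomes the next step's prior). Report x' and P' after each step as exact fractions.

step 0: x' = [-318/203, -512/203], P' = [262/203 561/203; 561/203 1608/203]
step 1: x' = [17023/30301, 83299/30301], P' = [27546/30301 56619/30301; 56619/30301 180876/30301]

step 0: x̄ = F·x = [-6, -4]
step 0: P̄ = F·P·Fᵀ + Q = [29 12; 12 11]
step 0: y = z − H·x̄ = [-12]
step 0: S = H·P̄·Hᵀ + R = [203]
step 0: K = P̄·Hᵀ·S⁻¹ = [-75/203; -25/203]
step 0: x' = x̄ + K·y = [-318/203, -512/203]
step 0: P' = (I − K·H)·P̄ = [262/203 561/203; 561/203 1608/203]
step 1: x̄ = F·x = [-10/29, 636/203]
step 1: P̄ = F·P·Fᵀ + Q = [381/29 -96/29; -96/29 1657/203]
step 1: y = z − H·x̄ = [-643/203]
step 1: S = H·P̄·Hᵀ + R = [30301/203]
step 1: K = P̄·Hᵀ·S⁻¹ = [-8673/30301; 3673/30301]
step 1: x' = x̄ + K·y = [17023/30301, 83299/30301]
step 1: P' = (I − K·H)·P̄ = [27546/30301 56619/30301; 56619/30301 180876/30301]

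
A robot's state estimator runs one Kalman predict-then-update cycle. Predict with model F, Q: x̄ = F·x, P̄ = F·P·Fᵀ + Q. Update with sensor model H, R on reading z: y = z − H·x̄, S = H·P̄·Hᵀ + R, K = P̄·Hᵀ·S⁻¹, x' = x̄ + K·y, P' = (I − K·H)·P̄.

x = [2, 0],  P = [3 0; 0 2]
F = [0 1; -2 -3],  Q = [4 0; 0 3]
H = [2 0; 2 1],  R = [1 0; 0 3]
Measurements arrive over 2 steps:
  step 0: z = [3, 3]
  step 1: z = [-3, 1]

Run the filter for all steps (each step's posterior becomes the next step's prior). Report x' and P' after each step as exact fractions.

step 0: x' = [187/126, -131/252], P' = [5/21 -19/42; -19/42 299/84]
step 1: x' = [-237739/165657, 543854/165657], P' = [13286/55219 -25225/55219; -25225/55219 189797/55219]

step 0: x̄ = F·x = [0, -4]
step 0: P̄ = F·P·Fᵀ + Q = [6 -6; -6 33]
step 0: y = z − H·x̄ = [3, 7]
step 0: S = H·P̄·Hᵀ + R = [25 12; 12 36]
step 0: K = P̄·Hᵀ·S⁻¹ = [10/21 1/126; -19/21 223/252]
step 0: x' = x̄ + K·y = [187/126, -131/252]
step 0: P' = (I − K·H)·P̄ = [5/21 -19/42; -19/42 299/84]
step 1: x̄ = F·x = [-131/252, -355/252]
step 1: P̄ = F·P·Fᵀ + Q = [635/84 -821/84; -821/84 2567/84]
step 1: y = z − H·x̄ = [-247/126, 869/252]
step 1: S = H·P̄·Hᵀ + R = [656/21 449/42; 449/42 2075/84]
step 1: K = P̄·Hᵀ·S⁻¹ = [26572/55219 449/55219; -50450/55219 46449/55219]
step 1: x' = x̄ + K·y = [-237739/165657, 543854/165657]
step 1: P' = (I − K·H)·P̄ = [13286/55219 -25225/55219; -25225/55219 189797/55219]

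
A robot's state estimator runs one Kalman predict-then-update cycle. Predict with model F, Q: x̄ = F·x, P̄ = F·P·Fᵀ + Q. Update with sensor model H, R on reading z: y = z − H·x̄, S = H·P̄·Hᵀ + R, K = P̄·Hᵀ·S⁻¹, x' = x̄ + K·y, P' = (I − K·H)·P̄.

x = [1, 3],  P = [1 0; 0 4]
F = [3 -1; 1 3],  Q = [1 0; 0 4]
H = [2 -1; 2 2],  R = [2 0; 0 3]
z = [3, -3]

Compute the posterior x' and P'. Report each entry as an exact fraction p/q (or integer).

x' = [9857/18449, -33731/18449]
P' = [5507/18449 -1040/18449; -1040/18449 10106/18449]

x̄ = F·x = [0, 10]
P̄ = F·P·Fᵀ + Q = [14 -9; -9 41]
y = z − H·x̄ = [13, -23]
S = H·P̄·Hᵀ + R = [135 -44; -44 151]
K = P̄·Hᵀ·S⁻¹ = [6027/18449 2978/18449; -6093/18449 6044/18449]
x' = x̄ + K·y = [9857/18449, -33731/18449]
P' = (I − K·H)·P̄ = [5507/18449 -1040/18449; -1040/18449 10106/18449]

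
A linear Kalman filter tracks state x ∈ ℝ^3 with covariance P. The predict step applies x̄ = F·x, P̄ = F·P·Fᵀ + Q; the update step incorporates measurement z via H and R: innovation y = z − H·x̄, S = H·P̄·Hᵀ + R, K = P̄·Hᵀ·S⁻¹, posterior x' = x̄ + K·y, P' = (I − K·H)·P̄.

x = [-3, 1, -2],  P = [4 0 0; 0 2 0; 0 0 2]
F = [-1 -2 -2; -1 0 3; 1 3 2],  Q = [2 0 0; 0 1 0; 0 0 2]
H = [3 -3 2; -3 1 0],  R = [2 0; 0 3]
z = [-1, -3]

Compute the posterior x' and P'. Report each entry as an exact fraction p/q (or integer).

x̄ = F·x = [5, -3, -4]
P̄ = F·P·Fᵀ + Q = [22 -8 -24; -8 23 8; -24 8 32]
y = z − H·x̄ = [-17, 15]
S = H·P̄·Hᵀ + R = [295 -203; -203 272]
K = P̄·Hᵀ·S⁻¹ = [-3598/39031 -13304/39031; -11403/39031 -1766/39031; 7536/39031 17104/39031]
x' = x̄ + K·y = [56761/39031, 50268/39031, -27676/39031]
P' = (I − K·H)·P̄ = [25302/39031 35994/39031 12440/39031; 35994/39031 102684/39031 88632/39031; 12440/39031 88632/39031 121824/39031]

x' = [56761/39031, 50268/39031, -27676/39031]
P' = [25302/39031 35994/39031 12440/39031; 35994/39031 102684/39031 88632/39031; 12440/39031 88632/39031 121824/39031]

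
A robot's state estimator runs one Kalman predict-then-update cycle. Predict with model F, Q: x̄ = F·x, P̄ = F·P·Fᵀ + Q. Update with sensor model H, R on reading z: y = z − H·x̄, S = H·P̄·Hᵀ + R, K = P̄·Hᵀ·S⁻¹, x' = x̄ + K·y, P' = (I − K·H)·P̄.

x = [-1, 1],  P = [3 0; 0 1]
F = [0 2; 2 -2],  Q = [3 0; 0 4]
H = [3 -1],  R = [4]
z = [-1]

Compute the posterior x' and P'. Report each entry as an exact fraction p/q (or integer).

x' = [-53/111, -92/111]
P' = [152/111 356/111; 356/111 1196/111]

x̄ = F·x = [2, -4]
P̄ = F·P·Fᵀ + Q = [7 -4; -4 20]
y = z − H·x̄ = [-11]
S = H·P̄·Hᵀ + R = [111]
K = P̄·Hᵀ·S⁻¹ = [25/111; -32/111]
x' = x̄ + K·y = [-53/111, -92/111]
P' = (I − K·H)·P̄ = [152/111 356/111; 356/111 1196/111]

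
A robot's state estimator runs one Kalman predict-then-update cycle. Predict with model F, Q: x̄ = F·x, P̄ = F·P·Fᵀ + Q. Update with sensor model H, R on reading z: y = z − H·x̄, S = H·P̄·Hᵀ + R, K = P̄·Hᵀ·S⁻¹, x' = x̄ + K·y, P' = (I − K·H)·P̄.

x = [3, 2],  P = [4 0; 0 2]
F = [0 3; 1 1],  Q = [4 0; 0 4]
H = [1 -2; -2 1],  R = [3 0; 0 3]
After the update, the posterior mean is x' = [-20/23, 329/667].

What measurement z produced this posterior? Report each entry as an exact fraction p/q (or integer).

x̄ = F·x = [6, 5]
P̄ = F·P·Fᵀ + Q = [22 6; 6 10]
S = H·P̄·Hᵀ + R = [41 -34; -34 77]
K = P̄·Hᵀ·S⁻¹ = [-6/23 -14/23; -382/667 -186/667]
x' − x̄ = [-158/23, -3006/667] = K·y
y = (KᵀK)⁻¹·Kᵀ·(x' − x̄) = [3, 10]
z = y + H·x̄ = [3, 10] + [-4, -7] = [-1, 3]

z = [-1, 3]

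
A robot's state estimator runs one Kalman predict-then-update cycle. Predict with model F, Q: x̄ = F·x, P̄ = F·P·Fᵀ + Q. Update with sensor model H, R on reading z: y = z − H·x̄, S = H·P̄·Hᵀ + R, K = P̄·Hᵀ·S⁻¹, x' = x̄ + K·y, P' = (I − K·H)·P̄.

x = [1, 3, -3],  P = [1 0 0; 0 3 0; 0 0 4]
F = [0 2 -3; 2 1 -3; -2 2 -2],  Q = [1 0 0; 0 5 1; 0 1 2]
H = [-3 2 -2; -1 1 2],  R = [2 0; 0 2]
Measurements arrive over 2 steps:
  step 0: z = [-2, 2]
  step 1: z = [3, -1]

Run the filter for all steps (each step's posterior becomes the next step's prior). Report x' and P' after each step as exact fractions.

step 0: x̄ = F·x = [15, 14, 10]
step 0: P̄ = F·P·Fᵀ + Q = [49 42 36; 42 48 27; 36 27 34]
step 0: y = z − H·x̄ = [35, -17]
step 0: S = H·P̄·Hᵀ + R = [483 -193; -193 115]
step 0: K = P̄·Hᵀ·S⁻¹ = [-745/4574 1335/4574; 240/2287 1596/2287; -2643/18296 4951/18296]
step 0: x' = x̄ + K·y = [9920/2287, 13286/2287, 786/2287]
step 0: P' = (I − K·H)·P̄ = [18388/2287 24714/2287 -4991/4574; 24714/2287 34176/2287 -3135/2287; -4991/4574 -3135/2287 7509/18296]
step 1: x̄ = F·x = [24214/2287, 30768/2287, 5160/2287]
step 1: P̄ = F·P·Fᵀ + Q = [1480469/18296 1750749/18296 239427/9148; 1750749/18296 2201781/18296 288943/9148; 239427/9148 288943/9148 51977/4574]
step 1: y = z − H·x̄ = [28287/2287, -19161/2287]
step 1: S = H·P̄·Hᵀ + R = [3113741/18296 -375013/4574; -375013/4574 180638/2287]
step 1: K = P̄·Hᵀ·S⁻¹ = [-946201/2364455 2054069/4728910; -1329141/6147583 10911575/12295166; -3202467/30737915 30507111/122951660]
step 1: x' = x̄ + K·y = [9452311/4728910, 41113317/12295166, -136628301/122951660]
step 1: P' = (I − K·H)·P̄ = [24256077/2364455 6479065/472891 -6085179/4728910; 6479065/472891 115054891/6147583 -19915471/12295166; -6085179/4728910 -19915471/12295166 50977139/122951660]

step 0: x' = [9920/2287, 13286/2287, 786/2287], P' = [18388/2287 24714/2287 -4991/4574; 24714/2287 34176/2287 -3135/2287; -4991/4574 -3135/2287 7509/18296]
step 1: x' = [9452311/4728910, 41113317/12295166, -136628301/122951660], P' = [24256077/2364455 6479065/472891 -6085179/4728910; 6479065/472891 115054891/6147583 -19915471/12295166; -6085179/4728910 -19915471/12295166 50977139/122951660]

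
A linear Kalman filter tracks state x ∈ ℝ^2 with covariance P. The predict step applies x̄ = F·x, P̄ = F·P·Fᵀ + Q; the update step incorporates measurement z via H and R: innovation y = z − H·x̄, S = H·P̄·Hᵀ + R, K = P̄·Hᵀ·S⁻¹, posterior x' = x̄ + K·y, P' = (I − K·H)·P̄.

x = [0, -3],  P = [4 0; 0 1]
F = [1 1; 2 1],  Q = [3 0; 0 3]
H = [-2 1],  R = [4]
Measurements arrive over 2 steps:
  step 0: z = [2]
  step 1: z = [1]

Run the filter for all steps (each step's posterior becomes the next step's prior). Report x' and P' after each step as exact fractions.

step 0: x̄ = F·x = [-3, -3]
step 0: P̄ = F·P·Fᵀ + Q = [8 9; 9 20]
step 0: y = z − H·x̄ = [-1]
step 0: S = H·P̄·Hᵀ + R = [20]
step 0: K = P̄·Hᵀ·S⁻¹ = [-7/20; 1/10]
step 0: x' = x̄ + K·y = [-53/20, -31/10]
step 0: P' = (I − K·H)·P̄ = [111/20 97/10; 97/10 99/5]
step 1: x̄ = F·x = [-23/4, -42/5]
step 1: P̄ = F·P·Fᵀ + Q = [191/4 60; 60 419/5]
step 1: y = z − H·x̄ = [-21/10]
step 1: S = H·P̄·Hᵀ + R = [194/5]
step 1: K = P̄·Hᵀ·S⁻¹ = [-355/388; -181/194]
step 1: x' = x̄ + K·y = [-2971/776, -2499/388]
step 1: P' = (I − K·H)·P̄ = [11849/776 10429/388; 10429/388 9705/194]

step 0: x' = [-53/20, -31/10], P' = [111/20 97/10; 97/10 99/5]
step 1: x' = [-2971/776, -2499/388], P' = [11849/776 10429/388; 10429/388 9705/194]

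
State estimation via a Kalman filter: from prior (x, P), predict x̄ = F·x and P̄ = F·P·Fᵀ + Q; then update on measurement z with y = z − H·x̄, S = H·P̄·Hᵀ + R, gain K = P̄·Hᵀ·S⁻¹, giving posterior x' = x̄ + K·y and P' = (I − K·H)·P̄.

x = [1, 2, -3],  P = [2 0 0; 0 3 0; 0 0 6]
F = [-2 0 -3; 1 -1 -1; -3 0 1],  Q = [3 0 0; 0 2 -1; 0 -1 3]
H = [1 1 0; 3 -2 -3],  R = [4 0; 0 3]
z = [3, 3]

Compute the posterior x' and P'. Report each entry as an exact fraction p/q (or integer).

x̄ = F·x = [7, 2, -6]
P̄ = F·P·Fᵀ + Q = [65 14 -6; 14 13 -13; -6 -13 27]
y = z − H·x̄ = [-6, -32]
S = H·P̄·Hᵀ + R = [110 240; 240 667]
K = P̄·Hᵀ·S⁻¹ = [8293/15770 139/1577; 4809/15770 -43/1577; 4847/15770 -347/1577]
x' = x̄ + K·y = [8076/7885, 8223/7885, -6331/7885]
P' = (I − K·H)·P̄ = [112753/15770 -79581/15770 164417/15770; -79581/15770 98817/15770 -145029/15770; 164417/15770 -145029/15770 264573/15770]

x' = [8076/7885, 8223/7885, -6331/7885]
P' = [112753/15770 -79581/15770 164417/15770; -79581/15770 98817/15770 -145029/15770; 164417/15770 -145029/15770 264573/15770]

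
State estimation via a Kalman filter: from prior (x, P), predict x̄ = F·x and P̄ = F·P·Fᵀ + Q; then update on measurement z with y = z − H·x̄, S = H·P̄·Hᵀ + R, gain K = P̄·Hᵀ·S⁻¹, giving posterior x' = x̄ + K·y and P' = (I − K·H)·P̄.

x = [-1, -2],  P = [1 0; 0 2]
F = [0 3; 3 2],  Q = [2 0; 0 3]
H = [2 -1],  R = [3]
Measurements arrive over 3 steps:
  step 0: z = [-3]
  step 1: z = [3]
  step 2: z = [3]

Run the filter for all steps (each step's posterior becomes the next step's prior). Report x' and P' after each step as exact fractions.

step 0: x̄ = F·x = [-6, -7]
step 0: P̄ = F·P·Fᵀ + Q = [20 12; 12 20]
step 0: y = z − H·x̄ = [2]
step 0: S = H·P̄·Hᵀ + R = [55]
step 0: K = P̄·Hᵀ·S⁻¹ = [28/55; 4/55]
step 0: x' = x̄ + K·y = [-274/55, -377/55]
step 0: P' = (I − K·H)·P̄ = [316/55 548/55; 548/55 1084/55]
step 1: x̄ = F·x = [-1131/55, -1576/55]
step 1: P̄ = F·P·Fᵀ + Q = [9866/55 11436/55; 11436/55 13921/55]
step 1: y = z − H·x̄ = [851/55]
step 1: S = H·P̄·Hᵀ + R = [7806/55]
step 1: K = P̄·Hᵀ·S⁻¹ = [4148/3903; 8951/7806]
step 1: x' = x̄ + K·y = [-16079/3903, -85181/7806]
step 1: P' = (I − K·H)·P̄ = [74458/3903 136472/3903; 136472/3903 519035/7806]
step 2: x̄ = F·x = [-85181/2602, -133418/3903]
step 2: P̄ = F·P·Fᵀ + Q = [1562309/2602 928451/1301; 928451/1301 3357565/3903]
step 2: y = z − H·x̄ = [133834/3903]
step 2: S = H·P̄·Hᵀ + R = [1601716/3903]
step 2: K = P̄·Hᵀ·S⁻¹ = [950787/800858; 2213141/1601716]
step 2: x' = x̄ + K·y = [6385037/800858, 10568251/800858]
step 2: P' = (I − K·H)·P̄ = [17624815/800858 32397269/800858; 32397269/800858 122949653/1601716]

step 0: x' = [-274/55, -377/55], P' = [316/55 548/55; 548/55 1084/55]
step 1: x' = [-16079/3903, -85181/7806], P' = [74458/3903 136472/3903; 136472/3903 519035/7806]
step 2: x' = [6385037/800858, 10568251/800858], P' = [17624815/800858 32397269/800858; 32397269/800858 122949653/1601716]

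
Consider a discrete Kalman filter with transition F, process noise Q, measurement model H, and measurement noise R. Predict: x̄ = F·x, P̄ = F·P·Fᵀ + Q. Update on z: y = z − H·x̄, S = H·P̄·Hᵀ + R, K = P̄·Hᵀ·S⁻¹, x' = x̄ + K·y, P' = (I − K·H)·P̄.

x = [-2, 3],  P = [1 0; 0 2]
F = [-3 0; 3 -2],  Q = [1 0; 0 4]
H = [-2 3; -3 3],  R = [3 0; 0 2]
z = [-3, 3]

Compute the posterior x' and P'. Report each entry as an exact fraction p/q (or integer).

x̄ = F·x = [6, -12]
P̄ = F·P·Fᵀ + Q = [10 -9; -9 21]
y = z − H·x̄ = [45, 57]
S = H·P̄·Hᵀ + R = [340 384; 384 443]
K = P̄·Hᵀ·S⁻¹ = [1067/3164 -333/791; 189/452 -18/113]
x' = x̄ + K·y = [-1275/452, -1023/452]
P' = (I − K·H)·P̄ = [5865/3164 711/452; 711/452 663/452]

x' = [-1275/452, -1023/452]
P' = [5865/3164 711/452; 711/452 663/452]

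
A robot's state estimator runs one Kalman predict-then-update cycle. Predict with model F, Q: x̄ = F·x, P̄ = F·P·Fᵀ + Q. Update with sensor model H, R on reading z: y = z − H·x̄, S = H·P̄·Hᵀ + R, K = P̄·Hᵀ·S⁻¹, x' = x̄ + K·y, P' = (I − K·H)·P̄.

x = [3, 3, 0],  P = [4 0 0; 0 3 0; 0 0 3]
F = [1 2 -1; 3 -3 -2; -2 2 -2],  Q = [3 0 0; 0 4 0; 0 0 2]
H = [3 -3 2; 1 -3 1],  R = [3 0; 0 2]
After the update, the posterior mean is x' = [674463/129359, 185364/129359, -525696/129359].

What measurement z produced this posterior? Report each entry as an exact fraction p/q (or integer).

z = [3, -3]

x̄ = F·x = [9, 0, 0]
P̄ = F·P·Fᵀ + Q = [22 0 10; 0 79 -30; 10 -30 42]
S = H·P̄·Hᵀ + R = [1560 1181; 1181 977]
K = P̄·Hᵀ·S⁻¹ = [46230/129359 -51646/129359; 25158/129359 -65763/129359; 31606/129359 -19404/129359]
x' − x̄ = [-489768/129359, 185364/129359, -525696/129359] = K·y
y = (KᵀK)⁻¹·Kᵀ·(x' − x̄) = [-24, -12]
z = y + H·x̄ = [-24, -12] + [27, 9] = [3, -3]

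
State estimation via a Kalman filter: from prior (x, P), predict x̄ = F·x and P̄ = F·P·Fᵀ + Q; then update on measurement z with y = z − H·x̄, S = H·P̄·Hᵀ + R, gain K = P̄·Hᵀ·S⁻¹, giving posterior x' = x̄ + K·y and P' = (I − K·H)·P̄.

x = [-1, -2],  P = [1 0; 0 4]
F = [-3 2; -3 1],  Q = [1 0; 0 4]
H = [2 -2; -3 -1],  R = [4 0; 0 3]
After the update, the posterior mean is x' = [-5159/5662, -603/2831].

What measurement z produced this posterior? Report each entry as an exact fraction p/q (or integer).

z = [-1, 3]

x̄ = F·x = [-1, 1]
P̄ = F·P·Fᵀ + Q = [26 17; 17 17]
S = H·P̄·Hᵀ + R = [40 -54; -54 356]
K = P̄·Hᵀ·S⁻¹ = [639/5662 -707/2831; -918/2831 -680/2831]
x' − x̄ = [503/5662, -3434/2831] = K·y
y = (KᵀK)⁻¹·Kᵀ·(x' − x̄) = [3, 1]
z = y + H·x̄ = [3, 1] + [-4, 2] = [-1, 3]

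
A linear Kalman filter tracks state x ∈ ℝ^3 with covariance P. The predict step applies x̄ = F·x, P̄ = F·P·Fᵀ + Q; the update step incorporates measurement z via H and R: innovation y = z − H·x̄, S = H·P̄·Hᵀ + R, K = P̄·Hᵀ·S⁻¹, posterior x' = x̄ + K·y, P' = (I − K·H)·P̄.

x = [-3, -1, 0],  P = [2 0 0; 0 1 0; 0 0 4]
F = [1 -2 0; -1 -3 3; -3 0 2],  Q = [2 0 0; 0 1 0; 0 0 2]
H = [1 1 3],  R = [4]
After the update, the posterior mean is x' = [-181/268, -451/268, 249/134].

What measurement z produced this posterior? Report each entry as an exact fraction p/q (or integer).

z = [3]

x̄ = F·x = [-1, 6, 9]
P̄ = F·P·Fᵀ + Q = [8 4 -6; 4 48 30; -6 30 36]
S = H·P̄·Hᵀ + R = [536]
K = P̄·Hᵀ·S⁻¹ = [-3/268; 71/268; 33/134]
x' − x̄ = [87/268, -2059/268, -957/134] = K·y
y = (KᵀK)⁻¹·Kᵀ·(x' − x̄) = [-29]
z = y + H·x̄ = [-29] + [32] = [3]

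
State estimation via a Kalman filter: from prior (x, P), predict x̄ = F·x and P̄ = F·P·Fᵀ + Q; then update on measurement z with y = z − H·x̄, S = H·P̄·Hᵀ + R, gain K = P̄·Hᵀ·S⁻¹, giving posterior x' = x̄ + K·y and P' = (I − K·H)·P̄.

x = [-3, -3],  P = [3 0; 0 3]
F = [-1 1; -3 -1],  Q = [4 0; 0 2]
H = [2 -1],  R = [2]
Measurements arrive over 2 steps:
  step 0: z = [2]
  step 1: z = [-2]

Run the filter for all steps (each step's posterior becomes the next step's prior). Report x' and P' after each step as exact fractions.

step 0: x' = [98/25, 32/5], P' = [152/25 58/5; 58/5 24]
step 1: x' = [-783/487, -1341/974], P' = [1279/487 4799/974; 4799/974 21799/1948]

step 0: x̄ = F·x = [0, 12]
step 0: P̄ = F·P·Fᵀ + Q = [10 6; 6 32]
step 0: y = z − H·x̄ = [14]
step 0: S = H·P̄·Hᵀ + R = [50]
step 0: K = P̄·Hᵀ·S⁻¹ = [7/25; -2/5]
step 0: x' = x̄ + K·y = [98/25, 32/5]
step 0: P' = (I − K·H)·P̄ = [152/25 58/5; 58/5 24]
step 1: x̄ = F·x = [62/25, -454/25]
step 1: P̄ = F·P·Fᵀ + Q = [272/25 -724/25; -724/25 3758/25]
step 1: y = z − H·x̄ = [-628/25]
step 1: S = H·P̄·Hᵀ + R = [7792/25]
step 1: K = P̄·Hᵀ·S⁻¹ = [317/1948; -2603/3896]
step 1: x' = x̄ + K·y = [-783/487, -1341/974]
step 1: P' = (I − K·H)·P̄ = [1279/487 4799/974; 4799/974 21799/1948]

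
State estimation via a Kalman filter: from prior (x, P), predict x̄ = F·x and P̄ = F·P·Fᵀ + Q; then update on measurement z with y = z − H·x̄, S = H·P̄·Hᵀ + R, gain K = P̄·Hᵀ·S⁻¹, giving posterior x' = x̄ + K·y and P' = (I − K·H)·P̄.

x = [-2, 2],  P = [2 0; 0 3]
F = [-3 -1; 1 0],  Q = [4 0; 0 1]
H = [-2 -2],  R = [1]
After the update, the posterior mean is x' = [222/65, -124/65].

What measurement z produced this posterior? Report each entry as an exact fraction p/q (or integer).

z = [-3]

x̄ = F·x = [4, -2]
P̄ = F·P·Fᵀ + Q = [25 -6; -6 3]
S = H·P̄·Hᵀ + R = [65]
K = P̄·Hᵀ·S⁻¹ = [-38/65; 6/65]
x' − x̄ = [-38/65, 6/65] = K·y
y = (KᵀK)⁻¹·Kᵀ·(x' − x̄) = [1]
z = y + H·x̄ = [1] + [-4] = [-3]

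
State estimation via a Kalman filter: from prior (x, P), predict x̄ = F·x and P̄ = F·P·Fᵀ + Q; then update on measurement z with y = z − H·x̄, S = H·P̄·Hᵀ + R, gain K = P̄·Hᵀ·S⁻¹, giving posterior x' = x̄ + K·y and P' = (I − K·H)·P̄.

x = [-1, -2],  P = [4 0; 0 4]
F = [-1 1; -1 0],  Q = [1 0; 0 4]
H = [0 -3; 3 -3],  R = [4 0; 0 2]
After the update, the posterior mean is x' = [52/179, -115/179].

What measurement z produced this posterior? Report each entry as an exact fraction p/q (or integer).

x̄ = F·x = [-1, 1]
P̄ = F·P·Fᵀ + Q = [9 4; 4 8]
S = H·P̄·Hᵀ + R = [76 36; 36 83]
K = P̄·Hᵀ·S⁻¹ = [-384/1253 393/1253; -390/1253 -12/1253]
x' − x̄ = [231/179, -294/179] = K·y
y = (KᵀK)⁻¹·Kᵀ·(x' − x̄) = [5, 9]
z = y + H·x̄ = [5, 9] + [-3, -6] = [2, 3]

z = [2, 3]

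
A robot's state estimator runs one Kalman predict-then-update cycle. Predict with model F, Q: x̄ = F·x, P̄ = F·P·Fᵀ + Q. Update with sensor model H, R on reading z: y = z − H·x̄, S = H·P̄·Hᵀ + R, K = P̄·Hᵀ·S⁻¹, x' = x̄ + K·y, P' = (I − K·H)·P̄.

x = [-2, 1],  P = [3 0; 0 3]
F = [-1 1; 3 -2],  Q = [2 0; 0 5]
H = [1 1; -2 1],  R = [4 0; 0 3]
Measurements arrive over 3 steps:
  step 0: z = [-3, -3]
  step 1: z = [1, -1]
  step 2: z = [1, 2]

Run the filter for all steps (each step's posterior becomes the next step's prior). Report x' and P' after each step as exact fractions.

step 0: x̄ = F·x = [3, -8]
step 0: P̄ = F·P·Fᵀ + Q = [8 -15; -15 44]
step 0: y = z − H·x̄ = [2, 11]
step 0: S = H·P̄·Hᵀ + R = [26 43; 43 139]
step 0: K = P̄·Hᵀ·S⁻¹ = [72/353 -101/353; 849/1765 677/1765]
step 0: x' = x̄ + K·y = [92/353, -995/353]
step 0: P' = (I − K·H)·P̄ = [197/353 91/353; 91/353 2941/1765]
step 1: x̄ = F·x = [-1087/353, 2266/353]
step 1: P̄ = F·P·Fᵀ + Q = [6546/1765 -6562/1765; -6562/1765 23994/1765]
step 1: y = z − H·x̄ = [-826/353, -4793/353]
step 1: S = H·P̄·Hᵀ + R = [24476/1765 17464/1765; 17464/1765 81721/1765]
step 1: K = P̄·Hᵀ·S⁻¹ = [48432/240115 -68098/240115; 109962/240115 85562/240115]
step 1: x' = x̄ + K·y = [71909/240115, 122304/240115]
step 1: P' = (I − K·H)·P̄ = [132674/240115 61054/240115; 61054/240115 378794/240115]
step 2: x̄ = F·x = [10079/48023, -28881/240115]
step 2: P̄ = F·P·Fᵀ + Q = [173918/48023 -170068/48023; -170068/48023 3177169/240115]
step 2: y = z − H·x̄ = [218601/240115, 609901/240115]
step 2: S = H·P̄·Hᵀ + R = [3306539/240115 2288329/240115; 2288329/240115 10777234/240115]
step 2: K = P̄·Hᵀ·S⁻¹ = [25542492/126601399 -35842822/126601399; 57949971/126601399 44996138/126601399]
step 2: x' = x̄ + K·y = [-41217255/126601399, 151821986/126601399]
step 2: P' = (I − K·H)·P̄ = [69899478/126601399 32270490/126601399; 32270490/126601399 199529394/126601399]

step 0: x' = [92/353, -995/353], P' = [197/353 91/353; 91/353 2941/1765]
step 1: x' = [71909/240115, 122304/240115], P' = [132674/240115 61054/240115; 61054/240115 378794/240115]
step 2: x' = [-41217255/126601399, 151821986/126601399], P' = [69899478/126601399 32270490/126601399; 32270490/126601399 199529394/126601399]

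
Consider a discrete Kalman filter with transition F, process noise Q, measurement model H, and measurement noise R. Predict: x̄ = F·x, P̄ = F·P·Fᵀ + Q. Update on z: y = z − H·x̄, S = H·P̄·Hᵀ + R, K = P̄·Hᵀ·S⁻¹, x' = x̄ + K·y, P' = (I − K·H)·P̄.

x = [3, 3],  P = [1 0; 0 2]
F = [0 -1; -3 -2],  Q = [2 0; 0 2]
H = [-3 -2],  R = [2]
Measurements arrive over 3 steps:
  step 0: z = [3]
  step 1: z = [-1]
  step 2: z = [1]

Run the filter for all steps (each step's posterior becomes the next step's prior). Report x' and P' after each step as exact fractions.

step 0: x̄ = F·x = [-3, -15]
step 0: P̄ = F·P·Fᵀ + Q = [4 4; 4 19]
step 0: y = z − H·x̄ = [-36]
step 0: S = H·P̄·Hᵀ + R = [162]
step 0: K = P̄·Hᵀ·S⁻¹ = [-10/81; -25/81]
step 0: x' = x̄ + K·y = [13/9, -35/9]
step 0: P' = (I − K·H)·P̄ = [124/81 -176/81; -176/81 289/81]
step 1: x̄ = F·x = [35/9, 31/9]
step 1: P̄ = F·P·Fᵀ + Q = [451/81 50/81; 50/81 322/81]
step 1: y = z − H·x̄ = [158/9]
step 1: S = H·P̄·Hᵀ + R = [6109/81]
step 1: K = P̄·Hᵀ·S⁻¹ = [-1453/6109; -794/6109]
step 1: x' = x̄ + K·y = [-1751/6109, 7103/6109]
step 1: P' = (I − K·H)·P̄ = [7950/6109 -10472/6109; -10472/6109 16502/6109]
step 2: x̄ = F·x = [-7103/6109, -8953/6109]
step 2: P̄ = F·P·Fᵀ + Q = [28720/6109 1588/6109; 1588/6109 24112/6109]
step 2: y = z − H·x̄ = [-33106/6109]
step 2: S = H·P̄·Hᵀ + R = [386202/6109]
step 2: K = P̄·Hᵀ·S⁻¹ = [-44668/193101; -26494/193101]
step 2: x' = x̄ + K·y = [17545/193101, -139421/193101]
step 2: P' = (I − K·H)·P̄ = [254608/193101 -337244/193101; -337244/193101 532360/193101]

step 0: x' = [13/9, -35/9], P' = [124/81 -176/81; -176/81 289/81]
step 1: x' = [-1751/6109, 7103/6109], P' = [7950/6109 -10472/6109; -10472/6109 16502/6109]
step 2: x' = [17545/193101, -139421/193101], P' = [254608/193101 -337244/193101; -337244/193101 532360/193101]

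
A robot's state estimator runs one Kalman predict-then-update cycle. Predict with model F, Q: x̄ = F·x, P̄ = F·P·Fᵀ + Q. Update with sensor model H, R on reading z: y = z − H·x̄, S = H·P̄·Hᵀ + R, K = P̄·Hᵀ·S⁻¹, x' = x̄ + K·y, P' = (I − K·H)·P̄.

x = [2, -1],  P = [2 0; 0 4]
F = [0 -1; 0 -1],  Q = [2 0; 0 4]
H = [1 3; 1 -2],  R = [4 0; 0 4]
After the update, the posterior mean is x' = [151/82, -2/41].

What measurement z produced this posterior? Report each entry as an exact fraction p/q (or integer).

x̄ = F·x = [1, 1]
P̄ = F·P·Fᵀ + Q = [6 4; 4 8]
S = H·P̄·Hᵀ + R = [106 -38; -38 26]
K = P̄·Hᵀ·S⁻¹ = [49/164 59/164; 17/82 -13/82]
x' − x̄ = [69/82, -43/41] = K·y
y = (KᵀK)⁻¹·Kᵀ·(x' − x̄) = [-2, 4]
z = y + H·x̄ = [-2, 4] + [4, -1] = [2, 3]

z = [2, 3]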